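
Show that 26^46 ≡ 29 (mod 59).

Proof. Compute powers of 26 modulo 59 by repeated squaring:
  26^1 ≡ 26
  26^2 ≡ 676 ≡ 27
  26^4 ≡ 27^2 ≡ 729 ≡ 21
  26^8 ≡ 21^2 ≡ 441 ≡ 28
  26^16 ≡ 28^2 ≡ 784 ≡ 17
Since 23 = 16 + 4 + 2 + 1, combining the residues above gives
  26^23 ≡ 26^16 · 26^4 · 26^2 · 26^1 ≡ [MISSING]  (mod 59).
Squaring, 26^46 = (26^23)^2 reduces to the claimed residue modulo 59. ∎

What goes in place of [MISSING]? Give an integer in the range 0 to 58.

41

Multiply the listed residues: 17 · 21 · 27 · 26 = 357 → 9639 → 250614.
Reducing modulo 59: 250614 = 4247·59 + 41, so 26^23 ≡ 41.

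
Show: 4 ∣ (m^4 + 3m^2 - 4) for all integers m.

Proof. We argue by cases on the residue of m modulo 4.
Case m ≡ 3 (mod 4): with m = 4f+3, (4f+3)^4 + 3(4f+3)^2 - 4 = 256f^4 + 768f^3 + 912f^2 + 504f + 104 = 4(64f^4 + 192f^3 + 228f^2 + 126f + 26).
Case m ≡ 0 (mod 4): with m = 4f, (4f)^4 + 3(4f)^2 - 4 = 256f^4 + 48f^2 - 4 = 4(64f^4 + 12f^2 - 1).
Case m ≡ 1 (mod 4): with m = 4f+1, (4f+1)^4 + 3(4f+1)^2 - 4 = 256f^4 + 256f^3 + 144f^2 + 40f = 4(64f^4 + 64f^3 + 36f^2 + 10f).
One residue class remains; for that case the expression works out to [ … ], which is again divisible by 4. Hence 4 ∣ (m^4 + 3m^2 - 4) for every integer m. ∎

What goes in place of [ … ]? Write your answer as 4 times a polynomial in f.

4(64f^4 + 128f^3 + 108f^2 + 44f + 6)

The residues treated are {3, 0, 1}, so the missing case is m ≡ 2 (mod 4); write m = 4f+2.
Then (4f+2)^4 + 3(4f+2)^2 - 4 = 256f^4 + 512f^3 + 432f^2 + 176f + 24 = 4(64f^4 + 128f^3 + 108f^2 + 44f + 6).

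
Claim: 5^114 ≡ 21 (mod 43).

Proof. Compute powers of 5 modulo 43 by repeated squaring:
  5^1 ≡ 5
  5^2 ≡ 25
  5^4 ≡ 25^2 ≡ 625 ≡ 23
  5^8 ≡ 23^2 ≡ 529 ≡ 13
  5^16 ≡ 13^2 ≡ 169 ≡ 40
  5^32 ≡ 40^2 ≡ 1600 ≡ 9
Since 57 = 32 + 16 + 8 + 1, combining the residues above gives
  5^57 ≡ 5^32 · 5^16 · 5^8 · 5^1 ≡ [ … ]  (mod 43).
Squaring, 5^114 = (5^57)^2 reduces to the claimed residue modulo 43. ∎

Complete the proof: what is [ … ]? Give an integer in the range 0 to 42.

5^32 · 5^16 · 5^8 · 5^1 ≡ 9 · 40 · 13 · 5 = 23400.
23400 mod 43 = 8, so 5^57 ≡ 8 (mod 43).

8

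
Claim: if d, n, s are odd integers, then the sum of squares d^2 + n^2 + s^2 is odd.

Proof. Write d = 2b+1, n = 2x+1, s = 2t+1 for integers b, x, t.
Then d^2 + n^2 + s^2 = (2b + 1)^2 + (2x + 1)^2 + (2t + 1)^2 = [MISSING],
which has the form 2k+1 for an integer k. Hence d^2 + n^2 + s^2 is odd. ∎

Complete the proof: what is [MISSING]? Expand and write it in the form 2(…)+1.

2(2b^2 + 2b + 2t^2 + 2t + 2x^2 + 2x + 1) + 1

(2b + 1)^2 + (2x + 1)^2 + (2t + 1)^2 = 4b^2 + 4b + 4t^2 + 4t + 4x^2 + 4x + 3
= 2(2b^2 + 2b + 2t^2 + 2t + 2x^2 + 2x + 1) + 1.
Since 2b^2 + 2b + 2t^2 + 2t + 2x^2 + 2x + 1 is an integer, the sum of squares is of the form 2k+1 for an integer k.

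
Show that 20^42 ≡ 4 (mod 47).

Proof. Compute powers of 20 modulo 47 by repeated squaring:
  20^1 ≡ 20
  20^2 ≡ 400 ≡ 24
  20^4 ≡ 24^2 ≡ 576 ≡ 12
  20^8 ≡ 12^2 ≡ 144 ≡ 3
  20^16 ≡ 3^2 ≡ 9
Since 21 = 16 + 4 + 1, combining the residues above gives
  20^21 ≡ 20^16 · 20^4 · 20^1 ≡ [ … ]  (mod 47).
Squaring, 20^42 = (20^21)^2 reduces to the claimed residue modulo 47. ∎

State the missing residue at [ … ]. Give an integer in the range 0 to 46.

20^16 · 20^4 · 20^1 ≡ 9 · 12 · 20 = 2160.
2160 mod 47 = 45, so 20^21 ≡ 45 (mod 47).

45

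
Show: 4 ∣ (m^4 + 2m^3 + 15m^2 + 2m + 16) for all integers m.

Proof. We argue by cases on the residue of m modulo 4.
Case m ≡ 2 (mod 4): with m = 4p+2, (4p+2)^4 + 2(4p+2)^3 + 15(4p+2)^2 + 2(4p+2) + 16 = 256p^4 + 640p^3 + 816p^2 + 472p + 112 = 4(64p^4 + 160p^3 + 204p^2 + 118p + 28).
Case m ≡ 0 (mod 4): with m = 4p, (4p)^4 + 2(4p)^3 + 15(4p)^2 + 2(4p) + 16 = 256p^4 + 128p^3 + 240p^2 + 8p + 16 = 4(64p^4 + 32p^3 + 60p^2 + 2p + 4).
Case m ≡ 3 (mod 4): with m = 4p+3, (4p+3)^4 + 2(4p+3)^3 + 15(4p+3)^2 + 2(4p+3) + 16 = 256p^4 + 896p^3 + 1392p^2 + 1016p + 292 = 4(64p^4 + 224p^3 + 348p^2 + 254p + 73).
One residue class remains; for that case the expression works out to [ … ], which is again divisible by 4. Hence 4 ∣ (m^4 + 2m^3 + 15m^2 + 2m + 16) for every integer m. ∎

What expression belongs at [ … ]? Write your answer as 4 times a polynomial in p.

4(64p^4 + 96p^3 + 108p^2 + 42p + 9)

The residues treated are {2, 0, 3}, so the missing case is m ≡ 1 (mod 4); write m = 4p+1.
Then (4p+1)^4 + 2(4p+1)^3 + 15(4p+1)^2 + 2(4p+1) + 16 = 256p^4 + 384p^3 + 432p^2 + 168p + 36 = 4(64p^4 + 96p^3 + 108p^2 + 42p + 9).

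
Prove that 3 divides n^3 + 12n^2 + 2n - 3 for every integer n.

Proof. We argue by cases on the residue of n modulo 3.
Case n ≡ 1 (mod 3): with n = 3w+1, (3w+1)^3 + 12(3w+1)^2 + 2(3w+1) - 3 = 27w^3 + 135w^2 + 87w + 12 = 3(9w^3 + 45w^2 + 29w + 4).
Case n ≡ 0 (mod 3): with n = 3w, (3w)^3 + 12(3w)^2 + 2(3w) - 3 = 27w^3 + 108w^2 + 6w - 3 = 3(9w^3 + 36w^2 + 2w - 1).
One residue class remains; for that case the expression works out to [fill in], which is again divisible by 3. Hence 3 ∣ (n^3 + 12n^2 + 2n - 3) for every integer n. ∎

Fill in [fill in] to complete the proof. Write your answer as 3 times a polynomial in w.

Only n ≡ 2 (mod 3) is unaccounted for. Put n = 3w+2:
(3w+2)^3 + 12(3w+2)^2 + 2(3w+2) - 3 expands to 27w^3 + 162w^2 + 186w + 57,
and factoring out 3 leaves 3(9w^3 + 54w^2 + 62w + 19).

3(9w^3 + 54w^2 + 62w + 19)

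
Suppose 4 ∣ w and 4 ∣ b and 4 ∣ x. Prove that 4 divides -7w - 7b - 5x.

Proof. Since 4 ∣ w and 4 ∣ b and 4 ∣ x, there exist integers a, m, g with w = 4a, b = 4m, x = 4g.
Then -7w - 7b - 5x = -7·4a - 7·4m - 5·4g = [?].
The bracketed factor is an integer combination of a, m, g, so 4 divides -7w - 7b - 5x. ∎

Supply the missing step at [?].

Pull the common 4 out of every term: -7·4a - 7·4m - 5·4g = 4(-7a - 5g - 7m).
-7a - 5g - 7m is an integer, which exhibits the divisibility.

4(-7a - 5g - 7m)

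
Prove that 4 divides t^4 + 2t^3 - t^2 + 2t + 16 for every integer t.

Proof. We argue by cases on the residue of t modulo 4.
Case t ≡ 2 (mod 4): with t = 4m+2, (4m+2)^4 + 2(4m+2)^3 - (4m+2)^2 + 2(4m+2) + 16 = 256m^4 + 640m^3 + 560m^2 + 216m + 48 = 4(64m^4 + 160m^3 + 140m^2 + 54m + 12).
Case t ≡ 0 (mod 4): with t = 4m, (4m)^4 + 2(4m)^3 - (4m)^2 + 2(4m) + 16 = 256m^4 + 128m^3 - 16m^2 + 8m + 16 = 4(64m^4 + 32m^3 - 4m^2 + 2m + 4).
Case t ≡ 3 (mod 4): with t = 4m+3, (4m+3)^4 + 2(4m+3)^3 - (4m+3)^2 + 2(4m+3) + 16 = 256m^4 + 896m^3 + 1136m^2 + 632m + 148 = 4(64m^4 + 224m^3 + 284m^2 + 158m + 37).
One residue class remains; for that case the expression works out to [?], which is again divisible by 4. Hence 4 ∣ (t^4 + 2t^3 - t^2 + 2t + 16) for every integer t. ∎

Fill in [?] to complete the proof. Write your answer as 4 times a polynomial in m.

Only t ≡ 1 (mod 4) is unaccounted for. Put t = 4m+1:
(4m+1)^4 + 2(4m+1)^3 - (4m+1)^2 + 2(4m+1) + 16 expands to 256m^4 + 384m^3 + 176m^2 + 40m + 20,
and factoring out 4 leaves 4(64m^4 + 96m^3 + 44m^2 + 10m + 5).

4(64m^4 + 96m^3 + 44m^2 + 10m + 5)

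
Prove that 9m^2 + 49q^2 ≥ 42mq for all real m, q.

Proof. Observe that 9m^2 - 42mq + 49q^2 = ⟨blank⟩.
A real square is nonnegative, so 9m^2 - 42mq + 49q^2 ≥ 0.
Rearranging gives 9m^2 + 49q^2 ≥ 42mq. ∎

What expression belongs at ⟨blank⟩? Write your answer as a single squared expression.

(3m - 7q)^2

The leading and trailing coefficients are 3^2 and 7^2, and 42 = 2·3·7, so the trinomial is (3m - 7q)^2.
Hence 9m^2 - 42mq + 49q^2 ≥ 0.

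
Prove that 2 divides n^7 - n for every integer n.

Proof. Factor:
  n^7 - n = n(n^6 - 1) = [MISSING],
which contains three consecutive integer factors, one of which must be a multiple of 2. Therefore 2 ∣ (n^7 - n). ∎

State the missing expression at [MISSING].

(n - 1)n(n + 1)(n^4 + n^2 + 1)

n^6 - 1 = (n^2 - 1)(n^4 + n^2 + 1), and n^2 - 1 = (n-1)(n+1).
So n(n^6 - 1) = (n - 1)n(n + 1)(n^4 + n^2 + 1).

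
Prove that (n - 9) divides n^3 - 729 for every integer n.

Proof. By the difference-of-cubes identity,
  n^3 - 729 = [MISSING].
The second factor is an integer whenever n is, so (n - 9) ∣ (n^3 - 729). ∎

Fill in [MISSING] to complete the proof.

a^3 - b^3 = (a - b)(a^2 + ab + b^2). With a = n, b = 9:
n^3 - 729 = (n - 9)(n^2 + 9n + 81).

(n - 9)(n^2 + 9n + 81)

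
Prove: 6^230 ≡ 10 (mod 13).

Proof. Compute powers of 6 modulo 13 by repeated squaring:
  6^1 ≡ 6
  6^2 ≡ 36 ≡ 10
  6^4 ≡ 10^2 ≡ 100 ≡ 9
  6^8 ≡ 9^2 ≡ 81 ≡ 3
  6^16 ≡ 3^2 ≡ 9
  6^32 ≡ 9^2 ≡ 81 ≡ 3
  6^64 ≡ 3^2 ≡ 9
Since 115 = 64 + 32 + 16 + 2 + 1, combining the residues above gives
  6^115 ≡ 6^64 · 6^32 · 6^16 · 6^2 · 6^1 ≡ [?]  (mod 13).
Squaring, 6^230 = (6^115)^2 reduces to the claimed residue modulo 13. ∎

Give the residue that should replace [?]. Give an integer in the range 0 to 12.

7

6^64 · 6^32 · 6^16 · 6^2 · 6^1 ≡ 9 · 3 · 9 · 10 · 6 = 14580.
14580 mod 13 = 7, so 6^115 ≡ 7 (mod 13).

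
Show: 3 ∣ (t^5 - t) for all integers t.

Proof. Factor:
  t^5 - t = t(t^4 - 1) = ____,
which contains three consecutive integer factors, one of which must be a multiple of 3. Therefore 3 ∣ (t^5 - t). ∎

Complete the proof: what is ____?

(t - 1)t(t + 1)(t^2 + 1)

t^4 - 1 = (t^2 - 1)(t^2 + 1), and t^2 - 1 = (t-1)(t+1).
So t(t^4 - 1) = (t - 1)t(t + 1)(t^2 + 1).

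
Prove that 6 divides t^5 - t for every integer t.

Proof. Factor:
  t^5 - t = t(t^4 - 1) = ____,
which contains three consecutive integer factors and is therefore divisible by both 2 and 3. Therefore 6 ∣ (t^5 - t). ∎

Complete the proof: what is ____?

t^4 - 1 = (t^2 - 1)(t^2 + 1), and t^2 - 1 = (t-1)(t+1).
So t(t^4 - 1) = (t - 1)t(t + 1)(t^2 + 1).

(t - 1)t(t + 1)(t^2 + 1)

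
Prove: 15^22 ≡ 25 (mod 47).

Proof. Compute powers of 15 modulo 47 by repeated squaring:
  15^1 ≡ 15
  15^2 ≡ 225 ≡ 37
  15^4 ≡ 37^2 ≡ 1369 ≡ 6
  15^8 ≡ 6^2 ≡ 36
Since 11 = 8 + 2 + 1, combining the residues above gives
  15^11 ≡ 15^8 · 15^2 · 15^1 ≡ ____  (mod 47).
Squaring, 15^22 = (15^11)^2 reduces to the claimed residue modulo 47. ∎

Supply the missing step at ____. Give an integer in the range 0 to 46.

5

15^8 · 15^2 · 15^1 ≡ 36 · 37 · 15 = 19980.
19980 mod 47 = 5, so 15^11 ≡ 5 (mod 47).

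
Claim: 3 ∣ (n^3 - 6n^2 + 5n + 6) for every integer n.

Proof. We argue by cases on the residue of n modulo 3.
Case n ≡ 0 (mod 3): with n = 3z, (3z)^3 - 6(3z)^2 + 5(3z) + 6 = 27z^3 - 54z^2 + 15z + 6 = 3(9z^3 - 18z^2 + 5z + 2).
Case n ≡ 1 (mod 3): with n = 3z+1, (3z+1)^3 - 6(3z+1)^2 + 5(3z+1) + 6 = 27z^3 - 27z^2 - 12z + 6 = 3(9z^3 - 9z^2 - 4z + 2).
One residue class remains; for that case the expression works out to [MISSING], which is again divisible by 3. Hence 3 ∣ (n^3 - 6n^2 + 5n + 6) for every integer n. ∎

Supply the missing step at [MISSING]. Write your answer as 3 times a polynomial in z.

3(9z^3 - 7z)

Only n ≡ 2 (mod 3) is unaccounted for. Put n = 3z+2:
(3z+2)^3 - 6(3z+2)^2 + 5(3z+2) + 6 expands to 27z^3 - 21z,
and factoring out 3 leaves 3(9z^3 - 7z).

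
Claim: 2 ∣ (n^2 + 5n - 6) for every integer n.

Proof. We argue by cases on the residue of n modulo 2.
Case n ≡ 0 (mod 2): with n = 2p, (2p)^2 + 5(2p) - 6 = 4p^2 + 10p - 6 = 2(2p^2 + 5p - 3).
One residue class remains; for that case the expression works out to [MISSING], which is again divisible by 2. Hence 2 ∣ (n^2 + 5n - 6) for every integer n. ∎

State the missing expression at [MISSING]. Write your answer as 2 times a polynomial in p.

2(2p^2 + 7p)

The residues treated are {0}, so the missing case is n ≡ 1 (mod 2); write n = 2p+1.
Then (2p+1)^2 + 5(2p+1) - 6 = 4p^2 + 14p = 2(2p^2 + 7p).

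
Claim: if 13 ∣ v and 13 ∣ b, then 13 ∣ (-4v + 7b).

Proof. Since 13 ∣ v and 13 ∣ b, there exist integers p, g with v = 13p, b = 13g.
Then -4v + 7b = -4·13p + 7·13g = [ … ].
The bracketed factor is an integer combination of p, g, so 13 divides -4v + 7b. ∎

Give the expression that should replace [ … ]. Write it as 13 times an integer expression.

13(7g - 4p)

Each term has a factor of 13: -4·13p + 7·13g = 13·(7g - 4p).
Since 7g - 4p is an integer, 13 ∣ (-4v + 7b).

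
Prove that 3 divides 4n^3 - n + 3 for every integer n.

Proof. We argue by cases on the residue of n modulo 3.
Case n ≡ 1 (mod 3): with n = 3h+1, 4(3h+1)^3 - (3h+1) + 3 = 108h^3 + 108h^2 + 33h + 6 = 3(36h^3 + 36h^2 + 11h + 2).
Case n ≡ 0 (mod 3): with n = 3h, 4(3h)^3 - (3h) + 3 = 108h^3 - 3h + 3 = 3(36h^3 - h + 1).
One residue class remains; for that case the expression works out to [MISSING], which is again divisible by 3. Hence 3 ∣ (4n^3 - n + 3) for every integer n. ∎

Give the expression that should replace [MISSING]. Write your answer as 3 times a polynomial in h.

3(36h^3 + 72h^2 + 47h + 11)

Only n ≡ 2 (mod 3) is unaccounted for. Put n = 3h+2:
4(3h+2)^3 - (3h+2) + 3 expands to 108h^3 + 216h^2 + 141h + 33,
and factoring out 3 leaves 3(36h^3 + 72h^2 + 47h + 11).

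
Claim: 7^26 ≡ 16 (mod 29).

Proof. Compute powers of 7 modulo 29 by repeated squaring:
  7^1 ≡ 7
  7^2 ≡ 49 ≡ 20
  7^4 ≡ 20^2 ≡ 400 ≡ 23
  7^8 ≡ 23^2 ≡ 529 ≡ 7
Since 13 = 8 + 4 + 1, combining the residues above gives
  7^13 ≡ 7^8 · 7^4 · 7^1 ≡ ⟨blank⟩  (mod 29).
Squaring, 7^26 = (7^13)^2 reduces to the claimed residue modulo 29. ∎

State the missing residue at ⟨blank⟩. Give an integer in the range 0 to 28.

7^8 · 7^4 · 7^1 ≡ 7 · 23 · 7 = 1127.
1127 mod 29 = 25, so 7^13 ≡ 25 (mod 29).

25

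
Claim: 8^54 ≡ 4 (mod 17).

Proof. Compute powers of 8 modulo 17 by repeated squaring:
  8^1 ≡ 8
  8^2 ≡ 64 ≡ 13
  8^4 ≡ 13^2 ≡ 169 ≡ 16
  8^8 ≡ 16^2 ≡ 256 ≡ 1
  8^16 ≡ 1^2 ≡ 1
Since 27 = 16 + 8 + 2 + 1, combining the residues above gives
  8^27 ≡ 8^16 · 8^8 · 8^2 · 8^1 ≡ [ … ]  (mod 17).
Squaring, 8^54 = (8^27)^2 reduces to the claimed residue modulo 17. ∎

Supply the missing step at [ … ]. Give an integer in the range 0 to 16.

2

Multiply the listed residues: 1 · 1 · 13 · 8 = 1 → 13 → 104.
Reducing modulo 17: 104 = 6·17 + 2, so 8^27 ≡ 2.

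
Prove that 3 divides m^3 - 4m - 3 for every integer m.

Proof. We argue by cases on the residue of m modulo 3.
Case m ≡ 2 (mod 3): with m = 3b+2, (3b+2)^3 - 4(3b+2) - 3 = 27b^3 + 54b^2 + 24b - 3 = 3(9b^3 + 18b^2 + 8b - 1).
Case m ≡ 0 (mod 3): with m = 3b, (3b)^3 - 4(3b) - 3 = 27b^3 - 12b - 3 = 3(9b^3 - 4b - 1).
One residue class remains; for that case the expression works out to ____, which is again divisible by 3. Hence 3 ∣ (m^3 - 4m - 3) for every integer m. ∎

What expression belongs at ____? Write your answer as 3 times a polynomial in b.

3(9b^3 + 9b^2 - b - 2)

The residues treated are {2, 0}, so the missing case is m ≡ 1 (mod 3); write m = 3b+1.
Then (3b+1)^3 - 4(3b+1) - 3 = 27b^3 + 27b^2 - 3b - 6 = 3(9b^3 + 9b^2 - b - 2).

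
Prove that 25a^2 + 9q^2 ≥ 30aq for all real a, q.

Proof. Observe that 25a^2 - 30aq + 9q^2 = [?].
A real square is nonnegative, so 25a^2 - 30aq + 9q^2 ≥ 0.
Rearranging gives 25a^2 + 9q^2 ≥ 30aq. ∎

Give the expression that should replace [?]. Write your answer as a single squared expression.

25a^2 - 30aq + 9q^2 is a perfect-square trinomial: the outer terms are (5a)^2 and (3q)^2, and the cross term is -2·5a·3q.
So 25a^2 - 30aq + 9q^2 = (5a - 3q)^2 ≥ 0.

(5a - 3q)^2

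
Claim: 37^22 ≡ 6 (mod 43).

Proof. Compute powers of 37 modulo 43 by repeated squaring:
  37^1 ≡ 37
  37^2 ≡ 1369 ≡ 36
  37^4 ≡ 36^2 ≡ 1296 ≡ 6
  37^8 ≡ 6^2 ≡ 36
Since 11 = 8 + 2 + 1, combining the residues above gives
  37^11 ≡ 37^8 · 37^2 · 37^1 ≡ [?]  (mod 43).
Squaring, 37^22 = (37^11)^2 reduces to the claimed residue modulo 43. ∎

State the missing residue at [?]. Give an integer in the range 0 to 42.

37^8 · 37^2 · 37^1 ≡ 36 · 36 · 37 = 47952.
47952 mod 43 = 7, so 37^11 ≡ 7 (mod 43).

7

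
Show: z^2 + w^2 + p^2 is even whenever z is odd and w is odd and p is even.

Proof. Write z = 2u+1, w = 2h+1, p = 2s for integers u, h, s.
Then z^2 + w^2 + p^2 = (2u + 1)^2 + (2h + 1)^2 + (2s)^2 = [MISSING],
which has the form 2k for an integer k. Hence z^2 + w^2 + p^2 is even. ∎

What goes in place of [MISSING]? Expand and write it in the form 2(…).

2(2h^2 + 2h + 2s^2 + 2u^2 + 2u + 1)

Expanding: (2u + 1)^2 + (2h + 1)^2 + (2s)^2 = 4h^2 + 4h + 4s^2 + 4u^2 + 4u + 2.
Every term is even; pulling out the factor of 2 gives 2(2h^2 + 2h + 2s^2 + 2u^2 + 2u + 1).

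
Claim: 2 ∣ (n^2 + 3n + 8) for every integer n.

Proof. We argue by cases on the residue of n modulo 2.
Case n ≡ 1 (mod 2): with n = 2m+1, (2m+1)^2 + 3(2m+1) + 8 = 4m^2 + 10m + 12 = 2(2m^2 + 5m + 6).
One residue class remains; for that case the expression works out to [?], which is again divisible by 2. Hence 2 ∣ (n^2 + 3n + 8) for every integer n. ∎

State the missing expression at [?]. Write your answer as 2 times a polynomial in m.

2(2m^2 + 3m + 4)

The residues treated are {1}, so the missing case is n ≡ 0 (mod 2); write n = 2m.
Then (2m)^2 + 3(2m) + 8 = 4m^2 + 6m + 8 = 2(2m^2 + 3m + 4).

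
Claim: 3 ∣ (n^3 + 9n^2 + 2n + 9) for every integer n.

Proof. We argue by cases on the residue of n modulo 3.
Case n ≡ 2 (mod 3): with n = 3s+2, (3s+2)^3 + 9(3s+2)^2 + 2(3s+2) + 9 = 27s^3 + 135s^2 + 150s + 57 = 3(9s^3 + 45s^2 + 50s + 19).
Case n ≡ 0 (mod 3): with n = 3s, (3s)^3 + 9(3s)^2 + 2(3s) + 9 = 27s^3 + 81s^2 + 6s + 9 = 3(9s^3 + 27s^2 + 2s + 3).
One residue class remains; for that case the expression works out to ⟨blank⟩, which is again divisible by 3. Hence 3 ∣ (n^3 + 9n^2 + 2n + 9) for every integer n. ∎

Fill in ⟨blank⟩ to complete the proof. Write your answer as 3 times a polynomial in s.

Only n ≡ 1 (mod 3) is unaccounted for. Put n = 3s+1:
(3s+1)^3 + 9(3s+1)^2 + 2(3s+1) + 9 expands to 27s^3 + 108s^2 + 69s + 21,
and factoring out 3 leaves 3(9s^3 + 36s^2 + 23s + 7).

3(9s^3 + 36s^2 + 23s + 7)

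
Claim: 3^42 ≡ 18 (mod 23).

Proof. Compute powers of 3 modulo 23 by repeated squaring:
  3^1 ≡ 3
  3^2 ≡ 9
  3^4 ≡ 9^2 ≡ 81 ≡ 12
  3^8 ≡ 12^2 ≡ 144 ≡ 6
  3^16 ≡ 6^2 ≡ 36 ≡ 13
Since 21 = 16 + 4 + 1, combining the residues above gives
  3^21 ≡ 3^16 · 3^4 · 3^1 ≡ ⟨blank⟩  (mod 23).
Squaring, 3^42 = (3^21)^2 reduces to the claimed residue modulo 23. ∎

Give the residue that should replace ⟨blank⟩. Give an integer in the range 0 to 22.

8

Multiply the listed residues: 13 · 12 · 3 = 156 → 468.
Reducing modulo 23: 468 = 20·23 + 8, so 3^21 ≡ 8.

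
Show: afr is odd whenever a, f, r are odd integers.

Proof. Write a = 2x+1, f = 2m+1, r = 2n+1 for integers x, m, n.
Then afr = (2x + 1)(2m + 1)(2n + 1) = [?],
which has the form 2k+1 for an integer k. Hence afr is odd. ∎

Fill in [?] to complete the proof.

2(4mnx + 2mn + 2mx + m + 2nx + n + x) + 1

Expanding: (2x + 1)(2m + 1)(2n + 1) = 8mnx + 4mn + 4mx + 2m + 4nx + 2n + 2x + 1.
Every term except the constant is even, so this is 2(4mnx + 2mn + 2mx + m + 2nx + n + x) + 1,
and 4mnx + 2mn + 2mx + m + 2nx + n + x ∈ ℤ gives the required form.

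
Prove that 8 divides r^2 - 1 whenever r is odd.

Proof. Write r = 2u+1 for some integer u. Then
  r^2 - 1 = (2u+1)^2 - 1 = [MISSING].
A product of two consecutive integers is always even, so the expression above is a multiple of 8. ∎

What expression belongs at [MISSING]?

(2u+1)^2 - 1 = 4u^2 + 4u + 1 - 1 = 4u^2 + 4u = 4u(u+1).
Since u and u+1 are consecutive, u(u+1) is even, and 4·(even) is a multiple of 8.

4u(u + 1)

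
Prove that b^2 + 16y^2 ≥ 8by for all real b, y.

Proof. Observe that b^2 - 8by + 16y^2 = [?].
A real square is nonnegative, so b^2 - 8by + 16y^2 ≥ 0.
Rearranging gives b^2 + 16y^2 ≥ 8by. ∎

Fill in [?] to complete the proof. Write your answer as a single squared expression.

(b - 4y)^2

The leading and trailing coefficients are 1^2 and 4^2, and 8 = 2·1·4, so the trinomial is (b - 4y)^2.
Hence b^2 - 8by + 16y^2 ≥ 0.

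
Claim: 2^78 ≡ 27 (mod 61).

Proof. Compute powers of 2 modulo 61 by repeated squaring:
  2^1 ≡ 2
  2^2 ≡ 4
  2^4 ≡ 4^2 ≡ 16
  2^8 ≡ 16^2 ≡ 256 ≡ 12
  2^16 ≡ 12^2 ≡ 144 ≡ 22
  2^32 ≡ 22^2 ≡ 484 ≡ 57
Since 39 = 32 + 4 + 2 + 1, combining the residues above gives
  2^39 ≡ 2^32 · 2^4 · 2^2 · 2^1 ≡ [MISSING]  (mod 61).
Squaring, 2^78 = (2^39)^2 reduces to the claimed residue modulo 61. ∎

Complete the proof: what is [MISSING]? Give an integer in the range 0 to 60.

Multiply the listed residues: 57 · 16 · 4 · 2 = 912 → 3648 → 7296.
Reducing modulo 61: 7296 = 119·61 + 37, so 2^39 ≡ 37.

37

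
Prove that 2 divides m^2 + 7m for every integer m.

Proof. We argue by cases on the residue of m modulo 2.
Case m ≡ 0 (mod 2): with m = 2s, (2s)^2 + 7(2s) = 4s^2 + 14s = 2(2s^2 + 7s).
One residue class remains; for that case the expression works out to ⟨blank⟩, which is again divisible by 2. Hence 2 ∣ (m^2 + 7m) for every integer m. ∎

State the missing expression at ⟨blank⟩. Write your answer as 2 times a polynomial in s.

2(2s^2 + 9s + 4)

Only m ≡ 1 (mod 2) is unaccounted for. Put m = 2s+1:
(2s+1)^2 + 7(2s+1) expands to 4s^2 + 18s + 8,
and factoring out 2 leaves 2(2s^2 + 9s + 4).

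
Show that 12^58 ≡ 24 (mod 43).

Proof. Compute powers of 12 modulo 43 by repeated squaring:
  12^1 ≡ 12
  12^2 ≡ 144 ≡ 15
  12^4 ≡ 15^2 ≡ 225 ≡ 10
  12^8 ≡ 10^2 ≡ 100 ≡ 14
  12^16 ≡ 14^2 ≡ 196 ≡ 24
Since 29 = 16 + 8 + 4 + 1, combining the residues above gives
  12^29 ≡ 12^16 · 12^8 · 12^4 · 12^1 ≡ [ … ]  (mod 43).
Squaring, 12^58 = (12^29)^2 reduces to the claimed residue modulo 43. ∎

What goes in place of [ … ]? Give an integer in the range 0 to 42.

29

Multiply the listed residues: 24 · 14 · 10 · 12 = 336 → 3360 → 40320.
Reducing modulo 43: 40320 = 937·43 + 29, so 12^29 ≡ 29.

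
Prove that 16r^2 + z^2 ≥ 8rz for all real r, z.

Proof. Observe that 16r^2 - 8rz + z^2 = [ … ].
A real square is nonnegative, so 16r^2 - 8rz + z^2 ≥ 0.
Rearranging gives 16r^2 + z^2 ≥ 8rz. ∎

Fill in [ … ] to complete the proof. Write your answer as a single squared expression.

16r^2 - 8rz + z^2 is a perfect-square trinomial: the outer terms are (4r)^2 and (z)^2, and the cross term is -2·4r·z.
So 16r^2 - 8rz + z^2 = (4r - z)^2 ≥ 0.

(4r - z)^2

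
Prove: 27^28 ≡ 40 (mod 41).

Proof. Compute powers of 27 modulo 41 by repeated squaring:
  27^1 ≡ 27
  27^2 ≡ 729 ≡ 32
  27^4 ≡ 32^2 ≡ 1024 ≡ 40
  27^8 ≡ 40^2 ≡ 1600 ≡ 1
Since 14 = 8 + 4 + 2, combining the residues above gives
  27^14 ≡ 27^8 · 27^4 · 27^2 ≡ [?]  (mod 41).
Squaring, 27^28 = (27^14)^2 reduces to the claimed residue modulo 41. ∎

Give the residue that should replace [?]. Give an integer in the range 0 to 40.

9

27^8 · 27^4 · 27^2 ≡ 1 · 40 · 32 = 1280.
1280 mod 41 = 9, so 27^14 ≡ 9 (mod 41).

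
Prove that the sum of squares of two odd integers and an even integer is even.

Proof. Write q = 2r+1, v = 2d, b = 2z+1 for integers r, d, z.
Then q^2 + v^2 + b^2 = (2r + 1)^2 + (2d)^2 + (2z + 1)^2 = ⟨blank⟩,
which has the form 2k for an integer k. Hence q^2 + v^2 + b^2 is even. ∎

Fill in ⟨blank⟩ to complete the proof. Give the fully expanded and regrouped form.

Expanding: (2r + 1)^2 + (2d)^2 + (2z + 1)^2 = 4d^2 + 4r^2 + 4r + 4z^2 + 4z + 2.
Every term is even; pulling out the factor of 2 gives 2(2d^2 + 2r^2 + 2r + 2z^2 + 2z + 1).

2(2d^2 + 2r^2 + 2r + 2z^2 + 2z + 1)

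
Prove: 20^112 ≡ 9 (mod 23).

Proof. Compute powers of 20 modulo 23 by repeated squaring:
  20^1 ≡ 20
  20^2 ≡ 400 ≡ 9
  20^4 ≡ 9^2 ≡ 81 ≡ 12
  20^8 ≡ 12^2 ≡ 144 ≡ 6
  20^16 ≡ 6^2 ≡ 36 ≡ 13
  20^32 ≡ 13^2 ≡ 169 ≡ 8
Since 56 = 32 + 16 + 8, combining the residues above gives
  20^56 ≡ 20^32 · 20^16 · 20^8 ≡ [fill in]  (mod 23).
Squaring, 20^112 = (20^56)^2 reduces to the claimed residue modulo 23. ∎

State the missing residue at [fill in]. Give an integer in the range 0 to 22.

3

20^32 · 20^16 · 20^8 ≡ 8 · 13 · 6 = 624.
624 mod 23 = 3, so 20^56 ≡ 3 (mod 23).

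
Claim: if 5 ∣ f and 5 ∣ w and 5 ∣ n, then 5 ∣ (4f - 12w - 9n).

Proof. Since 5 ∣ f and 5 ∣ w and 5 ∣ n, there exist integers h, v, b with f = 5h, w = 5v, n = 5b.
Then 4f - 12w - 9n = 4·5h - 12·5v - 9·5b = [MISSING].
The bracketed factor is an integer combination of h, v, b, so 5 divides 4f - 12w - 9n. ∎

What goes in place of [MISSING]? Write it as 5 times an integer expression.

Pull the common 5 out of every term: 4·5h - 12·5v - 9·5b = 5(-9b + 4h - 12v).
-9b + 4h - 12v is an integer, which exhibits the divisibility.

5(-9b + 4h - 12v)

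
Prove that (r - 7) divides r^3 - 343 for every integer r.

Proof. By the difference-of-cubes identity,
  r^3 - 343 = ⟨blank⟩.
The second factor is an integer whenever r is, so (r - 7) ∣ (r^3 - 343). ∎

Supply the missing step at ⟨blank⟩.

(r - 7)(r^2 + 7r + 49)

Polynomial division of r^3 - 343 by r - 7 leaves remainder 0 and quotient r^2 + 7r + 49.
Hence r^3 - 343 = (r - 7)(r^2 + 7r + 49).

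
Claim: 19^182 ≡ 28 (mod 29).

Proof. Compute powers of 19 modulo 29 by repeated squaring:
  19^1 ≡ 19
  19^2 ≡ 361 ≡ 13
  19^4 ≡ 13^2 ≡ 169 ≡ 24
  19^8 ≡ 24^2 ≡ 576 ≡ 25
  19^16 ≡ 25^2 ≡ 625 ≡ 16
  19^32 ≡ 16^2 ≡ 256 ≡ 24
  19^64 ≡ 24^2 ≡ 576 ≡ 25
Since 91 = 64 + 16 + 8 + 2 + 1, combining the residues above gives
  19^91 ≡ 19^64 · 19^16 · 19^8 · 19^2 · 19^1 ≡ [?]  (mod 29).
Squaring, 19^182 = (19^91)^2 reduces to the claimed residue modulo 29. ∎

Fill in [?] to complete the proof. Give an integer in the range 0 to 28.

Multiply the listed residues: 25 · 16 · 25 · 13 · 19 = 400 → 10000 → 130000 → 2470000.
Reducing modulo 29: 2470000 = 85172·29 + 12, so 19^91 ≡ 12.

12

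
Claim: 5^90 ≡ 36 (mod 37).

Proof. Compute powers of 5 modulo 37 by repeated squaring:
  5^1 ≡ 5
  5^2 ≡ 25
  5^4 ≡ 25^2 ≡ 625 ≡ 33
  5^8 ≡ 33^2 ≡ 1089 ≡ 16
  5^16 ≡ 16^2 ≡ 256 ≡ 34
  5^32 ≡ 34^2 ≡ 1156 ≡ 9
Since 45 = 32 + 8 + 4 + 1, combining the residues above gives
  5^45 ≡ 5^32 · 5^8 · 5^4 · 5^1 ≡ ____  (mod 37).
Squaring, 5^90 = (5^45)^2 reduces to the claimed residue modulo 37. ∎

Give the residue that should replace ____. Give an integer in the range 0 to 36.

6

5^32 · 5^8 · 5^4 · 5^1 ≡ 9 · 16 · 33 · 5 = 23760.
23760 mod 37 = 6, so 5^45 ≡ 6 (mod 37).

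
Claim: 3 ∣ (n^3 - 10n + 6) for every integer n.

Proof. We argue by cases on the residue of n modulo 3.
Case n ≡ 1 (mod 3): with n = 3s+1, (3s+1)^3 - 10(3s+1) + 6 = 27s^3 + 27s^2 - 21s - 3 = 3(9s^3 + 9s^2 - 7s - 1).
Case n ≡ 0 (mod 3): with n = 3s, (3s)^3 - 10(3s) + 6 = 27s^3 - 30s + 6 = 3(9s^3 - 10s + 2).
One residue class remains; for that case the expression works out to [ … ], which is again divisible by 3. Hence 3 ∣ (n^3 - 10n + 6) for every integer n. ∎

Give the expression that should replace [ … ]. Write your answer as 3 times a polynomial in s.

Only n ≡ 2 (mod 3) is unaccounted for. Put n = 3s+2:
(3s+2)^3 - 10(3s+2) + 6 expands to 27s^3 + 54s^2 + 6s - 6,
and factoring out 3 leaves 3(9s^3 + 18s^2 + 2s - 2).

3(9s^3 + 18s^2 + 2s - 2)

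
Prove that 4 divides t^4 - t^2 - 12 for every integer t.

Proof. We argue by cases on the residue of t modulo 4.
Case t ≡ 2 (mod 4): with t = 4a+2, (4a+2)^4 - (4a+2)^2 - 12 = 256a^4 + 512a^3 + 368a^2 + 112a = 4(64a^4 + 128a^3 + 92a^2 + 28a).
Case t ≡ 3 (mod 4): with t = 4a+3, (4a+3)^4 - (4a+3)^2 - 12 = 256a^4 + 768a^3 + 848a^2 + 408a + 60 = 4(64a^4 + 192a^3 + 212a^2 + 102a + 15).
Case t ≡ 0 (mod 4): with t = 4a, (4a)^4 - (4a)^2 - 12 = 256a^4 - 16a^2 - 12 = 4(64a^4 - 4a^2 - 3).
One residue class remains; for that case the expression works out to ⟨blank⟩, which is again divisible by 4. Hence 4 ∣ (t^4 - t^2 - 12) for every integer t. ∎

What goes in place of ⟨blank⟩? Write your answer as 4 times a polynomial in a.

4(64a^4 + 64a^3 + 20a^2 + 2a - 3)

The residues treated are {2, 3, 0}, so the missing case is t ≡ 1 (mod 4); write t = 4a+1.
Then (4a+1)^4 - (4a+1)^2 - 12 = 256a^4 + 256a^3 + 80a^2 + 8a - 12 = 4(64a^4 + 64a^3 + 20a^2 + 2a - 3).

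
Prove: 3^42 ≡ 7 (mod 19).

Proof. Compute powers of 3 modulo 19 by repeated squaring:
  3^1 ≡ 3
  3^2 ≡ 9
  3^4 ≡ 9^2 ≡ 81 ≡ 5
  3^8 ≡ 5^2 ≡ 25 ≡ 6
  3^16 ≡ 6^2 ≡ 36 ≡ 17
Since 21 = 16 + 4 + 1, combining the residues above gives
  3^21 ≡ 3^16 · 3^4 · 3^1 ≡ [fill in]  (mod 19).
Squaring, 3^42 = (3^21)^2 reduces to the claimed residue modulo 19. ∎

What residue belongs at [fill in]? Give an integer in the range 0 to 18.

8

Multiply the listed residues: 17 · 5 · 3 = 85 → 255.
Reducing modulo 19: 255 = 13·19 + 8, so 3^21 ≡ 8.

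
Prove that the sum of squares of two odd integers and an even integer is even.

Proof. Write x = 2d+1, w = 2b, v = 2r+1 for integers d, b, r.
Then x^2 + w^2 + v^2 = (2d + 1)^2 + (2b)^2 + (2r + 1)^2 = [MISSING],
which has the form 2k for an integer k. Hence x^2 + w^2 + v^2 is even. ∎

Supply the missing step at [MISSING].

(2d + 1)^2 + (2b)^2 + (2r + 1)^2 = 4b^2 + 4d^2 + 4d + 4r^2 + 4r + 2
= 2(2b^2 + 2d^2 + 2d + 2r^2 + 2r + 1).
Since 2b^2 + 2d^2 + 2d + 2r^2 + 2r + 1 is an integer, the sum of squares is of the form 2k for an integer k.

2(2b^2 + 2d^2 + 2d + 2r^2 + 2r + 1)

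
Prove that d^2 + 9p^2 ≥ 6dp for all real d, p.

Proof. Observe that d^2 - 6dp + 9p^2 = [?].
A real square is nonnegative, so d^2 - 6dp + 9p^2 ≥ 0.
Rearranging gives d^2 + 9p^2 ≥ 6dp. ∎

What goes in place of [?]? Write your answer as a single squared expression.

(d - 3p)^2

The leading and trailing coefficients are 1^2 and 3^2, and 6 = 2·1·3, so the trinomial is (d - 3p)^2.
Hence d^2 - 6dp + 9p^2 ≥ 0.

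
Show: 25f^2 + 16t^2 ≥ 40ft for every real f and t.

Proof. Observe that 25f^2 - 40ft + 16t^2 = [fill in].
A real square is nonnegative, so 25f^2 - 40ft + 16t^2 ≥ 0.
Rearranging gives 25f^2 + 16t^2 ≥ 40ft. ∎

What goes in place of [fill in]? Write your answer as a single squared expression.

(5f - 4t)^2

The leading and trailing coefficients are 5^2 and 4^2, and 40 = 2·5·4, so the trinomial is (5f - 4t)^2.
Hence 25f^2 - 40ft + 16t^2 ≥ 0.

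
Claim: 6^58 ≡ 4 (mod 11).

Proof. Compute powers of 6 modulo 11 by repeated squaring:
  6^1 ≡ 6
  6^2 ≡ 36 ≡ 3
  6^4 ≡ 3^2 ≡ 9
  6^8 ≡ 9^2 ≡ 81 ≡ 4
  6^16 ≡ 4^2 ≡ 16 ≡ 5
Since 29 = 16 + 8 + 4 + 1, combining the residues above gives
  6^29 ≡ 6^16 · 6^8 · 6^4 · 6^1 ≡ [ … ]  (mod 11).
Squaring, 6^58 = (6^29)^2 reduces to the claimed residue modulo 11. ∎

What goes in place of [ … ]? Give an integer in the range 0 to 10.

Multiply the listed residues: 5 · 4 · 9 · 6 = 20 → 180 → 1080.
Reducing modulo 11: 1080 = 98·11 + 2, so 6^29 ≡ 2.

2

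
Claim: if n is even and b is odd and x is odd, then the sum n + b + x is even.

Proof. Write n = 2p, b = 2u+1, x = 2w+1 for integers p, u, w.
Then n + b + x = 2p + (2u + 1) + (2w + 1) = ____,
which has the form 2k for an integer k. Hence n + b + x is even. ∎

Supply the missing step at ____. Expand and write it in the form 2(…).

2(p + u + w + 1)

2p + (2u + 1) + (2w + 1) = 2p + 2u + 2w + 2
= 2(p + u + w + 1).
Since p + u + w + 1 is an integer, the sum is of the form 2k for an integer k.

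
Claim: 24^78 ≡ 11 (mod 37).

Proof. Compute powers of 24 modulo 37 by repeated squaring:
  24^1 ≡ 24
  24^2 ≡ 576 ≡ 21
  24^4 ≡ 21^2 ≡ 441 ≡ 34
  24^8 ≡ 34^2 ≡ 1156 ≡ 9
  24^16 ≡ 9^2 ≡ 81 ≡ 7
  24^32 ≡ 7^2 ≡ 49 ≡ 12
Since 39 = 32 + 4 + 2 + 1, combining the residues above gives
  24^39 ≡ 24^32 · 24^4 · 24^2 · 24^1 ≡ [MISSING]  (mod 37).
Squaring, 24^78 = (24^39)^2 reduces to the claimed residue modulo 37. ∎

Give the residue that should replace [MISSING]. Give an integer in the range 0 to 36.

Multiply the listed residues: 12 · 34 · 21 · 24 = 408 → 8568 → 205632.
Reducing modulo 37: 205632 = 5557·37 + 23, so 24^39 ≡ 23.

23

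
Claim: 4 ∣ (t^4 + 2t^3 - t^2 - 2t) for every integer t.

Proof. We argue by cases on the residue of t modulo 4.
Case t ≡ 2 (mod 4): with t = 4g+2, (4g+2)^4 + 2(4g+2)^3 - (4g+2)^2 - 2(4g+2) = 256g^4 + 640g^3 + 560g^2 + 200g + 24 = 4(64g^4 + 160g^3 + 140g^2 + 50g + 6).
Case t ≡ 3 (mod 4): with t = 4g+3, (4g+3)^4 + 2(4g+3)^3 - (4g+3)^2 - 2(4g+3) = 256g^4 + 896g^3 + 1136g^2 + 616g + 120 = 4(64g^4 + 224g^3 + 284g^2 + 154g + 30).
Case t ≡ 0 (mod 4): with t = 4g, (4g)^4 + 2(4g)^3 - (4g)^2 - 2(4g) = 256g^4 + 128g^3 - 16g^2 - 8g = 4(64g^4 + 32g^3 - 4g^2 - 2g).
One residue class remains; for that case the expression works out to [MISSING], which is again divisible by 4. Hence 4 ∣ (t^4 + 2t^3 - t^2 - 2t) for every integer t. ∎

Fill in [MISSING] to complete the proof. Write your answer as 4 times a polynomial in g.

The residues treated are {2, 3, 0}, so the missing case is t ≡ 1 (mod 4); write t = 4g+1.
Then (4g+1)^4 + 2(4g+1)^3 - (4g+1)^2 - 2(4g+1) = 256g^4 + 384g^3 + 176g^2 + 24g = 4(64g^4 + 96g^3 + 44g^2 + 6g).

4(64g^4 + 96g^3 + 44g^2 + 6g)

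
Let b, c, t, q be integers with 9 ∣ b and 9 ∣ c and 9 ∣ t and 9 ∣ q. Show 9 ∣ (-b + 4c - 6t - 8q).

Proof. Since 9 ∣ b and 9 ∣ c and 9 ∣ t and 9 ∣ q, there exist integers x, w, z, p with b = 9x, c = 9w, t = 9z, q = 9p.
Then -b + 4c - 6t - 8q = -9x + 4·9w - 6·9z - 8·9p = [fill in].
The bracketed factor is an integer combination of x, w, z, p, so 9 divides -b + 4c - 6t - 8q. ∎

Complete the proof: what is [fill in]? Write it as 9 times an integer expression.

Each term has a factor of 9: -9x + 4·9w - 6·9z - 8·9p = 9·(-8p + 4w - x - 6z).
Since -8p + 4w - x - 6z is an integer, 9 ∣ (-b + 4c - 6t - 8q).

9(-8p + 4w - x - 6z)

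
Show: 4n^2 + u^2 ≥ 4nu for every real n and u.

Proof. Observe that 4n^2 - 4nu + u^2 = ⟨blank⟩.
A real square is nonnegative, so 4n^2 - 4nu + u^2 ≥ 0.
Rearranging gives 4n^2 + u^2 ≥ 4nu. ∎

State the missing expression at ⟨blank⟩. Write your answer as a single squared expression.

4n^2 - 4nu + u^2 is a perfect-square trinomial: the outer terms are (2n)^2 and (u)^2, and the cross term is -2·2n·u.
So 4n^2 - 4nu + u^2 = (2n - u)^2 ≥ 0.

(2n - u)^2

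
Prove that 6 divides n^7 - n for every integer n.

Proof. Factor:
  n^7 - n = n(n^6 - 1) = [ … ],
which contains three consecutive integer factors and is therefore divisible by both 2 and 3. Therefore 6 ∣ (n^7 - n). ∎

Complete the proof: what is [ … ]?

n^6 - 1 = (n^2 - 1)(n^4 + n^2 + 1), and n^2 - 1 = (n-1)(n+1).
So n(n^6 - 1) = (n - 1)n(n + 1)(n^4 + n^2 + 1).

(n - 1)n(n + 1)(n^4 + n^2 + 1)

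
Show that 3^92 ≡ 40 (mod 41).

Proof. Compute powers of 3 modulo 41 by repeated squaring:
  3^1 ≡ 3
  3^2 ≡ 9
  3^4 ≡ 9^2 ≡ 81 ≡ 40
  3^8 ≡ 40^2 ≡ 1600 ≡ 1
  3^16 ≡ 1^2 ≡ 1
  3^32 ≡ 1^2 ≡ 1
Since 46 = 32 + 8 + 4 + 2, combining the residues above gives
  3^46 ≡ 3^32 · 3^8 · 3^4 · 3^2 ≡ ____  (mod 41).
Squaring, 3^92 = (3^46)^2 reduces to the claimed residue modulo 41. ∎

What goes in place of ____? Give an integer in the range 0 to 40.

32

3^32 · 3^8 · 3^4 · 3^2 ≡ 1 · 1 · 40 · 9 = 360.
360 mod 41 = 32, so 3^46 ≡ 32 (mod 41).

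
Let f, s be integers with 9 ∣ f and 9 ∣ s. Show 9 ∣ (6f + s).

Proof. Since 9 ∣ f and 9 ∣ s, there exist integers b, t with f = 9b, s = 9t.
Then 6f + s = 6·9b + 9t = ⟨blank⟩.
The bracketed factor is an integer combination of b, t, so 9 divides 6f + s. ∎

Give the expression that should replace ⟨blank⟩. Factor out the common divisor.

9(6b + t)

Each term has a factor of 9: 6·9b + 9t = 9·(6b + t).
Since 6b + t is an integer, 9 ∣ (6f + s).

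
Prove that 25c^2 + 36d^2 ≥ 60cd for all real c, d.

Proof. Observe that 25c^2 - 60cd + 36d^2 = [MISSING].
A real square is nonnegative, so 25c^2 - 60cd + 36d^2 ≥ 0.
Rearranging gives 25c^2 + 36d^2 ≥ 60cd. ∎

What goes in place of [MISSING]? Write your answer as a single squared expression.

(5c - 6d)^2

The leading and trailing coefficients are 5^2 and 6^2, and 60 = 2·5·6, so the trinomial is (5c - 6d)^2.
Hence 25c^2 - 60cd + 36d^2 ≥ 0.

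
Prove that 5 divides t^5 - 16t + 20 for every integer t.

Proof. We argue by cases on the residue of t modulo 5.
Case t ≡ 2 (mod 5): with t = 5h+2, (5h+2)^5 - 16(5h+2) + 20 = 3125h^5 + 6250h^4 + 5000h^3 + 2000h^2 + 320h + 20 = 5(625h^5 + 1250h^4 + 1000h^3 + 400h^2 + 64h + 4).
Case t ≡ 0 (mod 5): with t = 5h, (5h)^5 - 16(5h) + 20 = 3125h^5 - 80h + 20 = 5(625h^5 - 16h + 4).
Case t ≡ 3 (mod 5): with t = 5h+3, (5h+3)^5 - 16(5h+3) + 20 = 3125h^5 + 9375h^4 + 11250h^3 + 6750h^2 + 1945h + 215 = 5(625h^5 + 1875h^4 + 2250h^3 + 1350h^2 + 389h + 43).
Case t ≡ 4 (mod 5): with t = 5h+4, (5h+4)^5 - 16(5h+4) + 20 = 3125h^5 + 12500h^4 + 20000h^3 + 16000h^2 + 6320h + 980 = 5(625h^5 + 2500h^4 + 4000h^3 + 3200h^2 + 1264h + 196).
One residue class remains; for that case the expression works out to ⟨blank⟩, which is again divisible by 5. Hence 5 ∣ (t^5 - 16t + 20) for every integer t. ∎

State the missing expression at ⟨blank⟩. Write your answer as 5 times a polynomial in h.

5(625h^5 + 625h^4 + 250h^3 + 50h^2 - 11h + 1)

The residues treated are {2, 0, 3, 4}, so the missing case is t ≡ 1 (mod 5); write t = 5h+1.
Then (5h+1)^5 - 16(5h+1) + 20 = 3125h^5 + 3125h^4 + 1250h^3 + 250h^2 - 55h + 5 = 5(625h^5 + 625h^4 + 250h^3 + 50h^2 - 11h + 1).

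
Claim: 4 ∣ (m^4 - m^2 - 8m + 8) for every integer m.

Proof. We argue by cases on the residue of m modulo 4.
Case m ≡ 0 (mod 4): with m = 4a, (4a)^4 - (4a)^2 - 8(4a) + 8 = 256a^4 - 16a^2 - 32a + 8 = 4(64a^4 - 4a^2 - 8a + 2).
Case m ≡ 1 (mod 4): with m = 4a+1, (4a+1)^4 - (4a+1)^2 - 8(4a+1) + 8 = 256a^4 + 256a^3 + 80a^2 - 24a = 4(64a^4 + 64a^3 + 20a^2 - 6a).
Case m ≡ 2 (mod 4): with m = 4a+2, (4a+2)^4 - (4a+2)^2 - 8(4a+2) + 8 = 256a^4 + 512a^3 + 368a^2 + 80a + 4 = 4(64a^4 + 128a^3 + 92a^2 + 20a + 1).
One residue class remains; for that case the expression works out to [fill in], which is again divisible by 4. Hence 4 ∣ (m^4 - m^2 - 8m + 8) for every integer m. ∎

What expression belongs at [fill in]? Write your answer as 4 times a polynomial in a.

The residues treated are {0, 1, 2}, so the missing case is m ≡ 3 (mod 4); write m = 4a+3.
Then (4a+3)^4 - (4a+3)^2 - 8(4a+3) + 8 = 256a^4 + 768a^3 + 848a^2 + 376a + 56 = 4(64a^4 + 192a^3 + 212a^2 + 94a + 14).

4(64a^4 + 192a^3 + 212a^2 + 94a + 14)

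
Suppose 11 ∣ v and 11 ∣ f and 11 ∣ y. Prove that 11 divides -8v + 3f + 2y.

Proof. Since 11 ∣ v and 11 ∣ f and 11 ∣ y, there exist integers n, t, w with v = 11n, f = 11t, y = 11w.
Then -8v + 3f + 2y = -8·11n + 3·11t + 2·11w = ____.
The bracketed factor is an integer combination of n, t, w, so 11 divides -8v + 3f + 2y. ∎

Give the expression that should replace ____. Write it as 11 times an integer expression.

Each term has a factor of 11: -8·11n + 3·11t + 2·11w = 11·(-8n + 3t + 2w).
Since -8n + 3t + 2w is an integer, 11 ∣ (-8v + 3f + 2y).

11(-8n + 3t + 2w)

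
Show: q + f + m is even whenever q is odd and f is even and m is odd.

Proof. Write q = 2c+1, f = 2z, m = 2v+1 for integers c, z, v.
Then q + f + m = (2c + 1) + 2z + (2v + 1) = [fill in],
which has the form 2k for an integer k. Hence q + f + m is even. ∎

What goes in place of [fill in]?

2(c + v + z + 1)

(2c + 1) + 2z + (2v + 1) = 2c + 2v + 2z + 2
= 2(c + v + z + 1).
Since c + v + z + 1 is an integer, the sum is of the form 2k for an integer k.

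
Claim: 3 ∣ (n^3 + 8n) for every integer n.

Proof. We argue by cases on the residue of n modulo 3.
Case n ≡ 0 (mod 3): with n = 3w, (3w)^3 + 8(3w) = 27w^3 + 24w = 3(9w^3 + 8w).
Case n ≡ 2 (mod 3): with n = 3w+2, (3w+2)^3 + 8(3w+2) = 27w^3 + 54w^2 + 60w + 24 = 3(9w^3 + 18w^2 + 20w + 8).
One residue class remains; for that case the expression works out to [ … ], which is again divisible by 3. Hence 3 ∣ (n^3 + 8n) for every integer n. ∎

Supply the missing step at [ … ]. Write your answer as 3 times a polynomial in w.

Only n ≡ 1 (mod 3) is unaccounted for. Put n = 3w+1:
(3w+1)^3 + 8(3w+1) expands to 27w^3 + 27w^2 + 33w + 9,
and factoring out 3 leaves 3(9w^3 + 9w^2 + 11w + 3).

3(9w^3 + 9w^2 + 11w + 3)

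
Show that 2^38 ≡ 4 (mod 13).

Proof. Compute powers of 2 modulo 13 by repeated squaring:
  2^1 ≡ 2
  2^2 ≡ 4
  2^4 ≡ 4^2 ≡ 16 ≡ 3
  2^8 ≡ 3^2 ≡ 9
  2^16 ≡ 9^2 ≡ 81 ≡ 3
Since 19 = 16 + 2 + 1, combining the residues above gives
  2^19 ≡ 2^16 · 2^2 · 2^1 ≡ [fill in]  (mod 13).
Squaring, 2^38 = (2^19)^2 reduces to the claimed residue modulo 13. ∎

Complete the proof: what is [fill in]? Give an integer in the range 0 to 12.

2^16 · 2^2 · 2^1 ≡ 3 · 4 · 2 = 24.
24 mod 13 = 11, so 2^19 ≡ 11 (mod 13).

11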